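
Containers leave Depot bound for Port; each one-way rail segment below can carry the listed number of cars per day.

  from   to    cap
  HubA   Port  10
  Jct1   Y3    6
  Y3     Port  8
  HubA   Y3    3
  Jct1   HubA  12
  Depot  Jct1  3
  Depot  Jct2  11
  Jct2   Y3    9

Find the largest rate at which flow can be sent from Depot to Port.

Augment Depot→Jct1→Y3→Port: bottleneck 3, flow now 3.
Augment Depot→Jct2→Y3→Port: bottleneck 5, flow now 8.
Augment Depot→Jct2→Y3→Jct1→HubA→Port: bottleneck 3, flow now 11. (uses reverse residual edge)
No augmenting path remains; maximum flow = 11.
In the residual graph, reachable from Depot: {Depot, Jct2, Y3}.
Min-cut edges: Depot→Jct1 (3), Y3→Port (8); capacity 3 + 8 = 11.
This cut is saturated, so no flow can exceed 11.

11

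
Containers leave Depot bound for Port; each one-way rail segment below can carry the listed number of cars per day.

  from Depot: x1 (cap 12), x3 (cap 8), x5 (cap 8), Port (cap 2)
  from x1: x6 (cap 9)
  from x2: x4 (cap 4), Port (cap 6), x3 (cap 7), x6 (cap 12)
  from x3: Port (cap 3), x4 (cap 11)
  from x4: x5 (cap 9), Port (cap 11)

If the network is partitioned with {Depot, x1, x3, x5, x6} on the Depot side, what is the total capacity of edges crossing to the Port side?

16

Edges leaving {Depot, x1, x3, x5, x6}: Depot→Port (2), x3→x4 (11), x3→Port (3).
Cut capacity = 2 + 11 + 3 = 16.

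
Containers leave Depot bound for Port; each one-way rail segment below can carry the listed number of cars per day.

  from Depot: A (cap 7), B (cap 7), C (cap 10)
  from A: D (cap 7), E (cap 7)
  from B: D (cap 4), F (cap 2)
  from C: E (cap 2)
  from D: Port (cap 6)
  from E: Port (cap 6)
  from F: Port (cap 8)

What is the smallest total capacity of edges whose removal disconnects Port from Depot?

14

Augment Depot→A→D→Port: bottleneck 6, flow now 6.
Augment Depot→A→E→Port: bottleneck 1, flow now 7.
Augment Depot→B→F→Port: bottleneck 2, flow now 9.
Augment Depot→C→E→Port: bottleneck 2, flow now 11.
Augment Depot→B→D→A→E→Port: bottleneck 3, flow now 14. (uses reverse residual edge)
No augmenting path remains; maximum flow = 14.
By max-flow min-cut, the minimum cut capacity equals the max flow.
In the residual graph, reachable from Depot: {Depot, A, B, C, D, E}.
Min-cut edges: B→F (2), D→Port (6), E→Port (6); capacity 2 + 6 + 6 = 14.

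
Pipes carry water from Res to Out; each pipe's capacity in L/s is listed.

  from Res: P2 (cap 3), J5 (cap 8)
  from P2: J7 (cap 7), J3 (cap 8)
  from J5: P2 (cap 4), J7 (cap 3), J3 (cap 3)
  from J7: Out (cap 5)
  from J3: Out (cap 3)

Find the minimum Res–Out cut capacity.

Augment Res→P2→J7→Out: bottleneck 3, flow now 3.
Augment Res→J5→J7→Out: bottleneck 2, flow now 5.
Augment Res→J5→J3→Out: bottleneck 3, flow now 8.
No augmenting path remains; maximum flow = 8.
By max-flow min-cut, the minimum cut capacity equals the max flow.
In the residual graph, reachable from Res: {Res, P2, J5, J7, J3}.
Min-cut edges: J7→Out (5), J3→Out (3); capacity 5 + 3 = 8.

8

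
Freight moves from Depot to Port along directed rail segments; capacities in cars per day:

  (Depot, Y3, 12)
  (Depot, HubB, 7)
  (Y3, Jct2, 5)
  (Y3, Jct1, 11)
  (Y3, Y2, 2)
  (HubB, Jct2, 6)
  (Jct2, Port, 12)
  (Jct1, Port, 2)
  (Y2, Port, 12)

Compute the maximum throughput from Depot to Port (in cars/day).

Augment Depot→Y3→Jct2→Port: bottleneck 5, flow now 5.
Augment Depot→Y3→Jct1→Port: bottleneck 2, flow now 7.
Augment Depot→Y3→Y2→Port: bottleneck 2, flow now 9.
Augment Depot→HubB→Jct2→Port: bottleneck 6, flow now 15.
No augmenting path remains; maximum flow = 15.
In the residual graph, reachable from Depot: {Depot, Y3, HubB, Jct1}.
Min-cut edges: Y3→Jct2 (5), Y3→Y2 (2), HubB→Jct2 (6), Jct1→Port (2); capacity 5 + 2 + 6 + 2 = 15.
This cut is saturated, so no flow can exceed 15.

15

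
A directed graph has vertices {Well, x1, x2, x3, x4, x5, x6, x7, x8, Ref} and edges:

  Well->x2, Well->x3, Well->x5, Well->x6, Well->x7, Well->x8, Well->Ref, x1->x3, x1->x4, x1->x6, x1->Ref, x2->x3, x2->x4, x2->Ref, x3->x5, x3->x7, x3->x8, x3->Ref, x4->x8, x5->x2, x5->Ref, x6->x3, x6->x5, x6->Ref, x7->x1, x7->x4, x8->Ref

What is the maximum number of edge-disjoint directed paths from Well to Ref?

7

Assign every edge capacity 1; by Menger, the answer equals the max flow.
Path Well→Ref (+1); total 1.
Path Well→x2→Ref (+1); total 2.
Path Well→x3→Ref (+1); total 3.
Path Well→x5→Ref (+1); total 4.
Path Well→x6→Ref (+1); total 5.
Path Well→x8→Ref (+1); total 6.
Path Well→x7→x1→Ref (+1); total 7.
No residual Well→Ref path; max flow = 7.
Certifying cut of size 7: {Well→Ref, Well→x2, Well→x3, Well→x5, Well→x6, Well→x7, Well→x8}.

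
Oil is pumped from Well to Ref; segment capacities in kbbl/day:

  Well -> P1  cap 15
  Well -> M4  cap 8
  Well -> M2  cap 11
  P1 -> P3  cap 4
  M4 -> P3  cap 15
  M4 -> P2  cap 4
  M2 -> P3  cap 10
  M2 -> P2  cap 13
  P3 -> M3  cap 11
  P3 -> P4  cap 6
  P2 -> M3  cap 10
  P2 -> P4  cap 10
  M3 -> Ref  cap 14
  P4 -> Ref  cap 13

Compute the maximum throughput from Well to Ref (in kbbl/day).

23

Augment Well→P1→P3→M3→Ref: bottleneck 4, flow now 4.
Augment Well→M4→P3→M3→Ref: bottleneck 7, flow now 11.
Augment Well→M4→P3→P4→Ref: bottleneck 1, flow now 12.
Augment Well→M2→P3→P4→Ref: bottleneck 5, flow now 17.
Augment Well→M2→P2→M3→Ref: bottleneck 3, flow now 20.
Augment Well→M2→P2→P4→Ref: bottleneck 3, flow now 23.
No augmenting path remains; maximum flow = 23.
In the residual graph, reachable from Well: {Well, P1}.
Min-cut edges: Well→M4 (8), Well→M2 (11), P1→P3 (4); capacity 8 + 11 + 4 = 23.
This cut is saturated, so no flow can exceed 23.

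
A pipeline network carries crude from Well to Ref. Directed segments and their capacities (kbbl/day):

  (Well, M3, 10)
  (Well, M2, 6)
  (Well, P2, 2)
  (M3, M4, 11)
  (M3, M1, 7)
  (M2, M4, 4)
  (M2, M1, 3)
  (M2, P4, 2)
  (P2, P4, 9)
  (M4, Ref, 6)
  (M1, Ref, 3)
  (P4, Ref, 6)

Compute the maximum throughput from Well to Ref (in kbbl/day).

13

Augment Well→M3→M4→Ref: bottleneck 6, flow now 6.
Augment Well→M3→M1→Ref: bottleneck 3, flow now 9.
Augment Well→M2→P4→Ref: bottleneck 2, flow now 11.
Augment Well→P2→P4→Ref: bottleneck 2, flow now 13.
No augmenting path remains; maximum flow = 13.
In the residual graph, reachable from Well: {Well, M3, M2, M4, M1}.
Min-cut edges: Well→P2 (2), M2→P4 (2), M4→Ref (6), M1→Ref (3); capacity 2 + 2 + 6 + 3 = 13.
This cut is saturated, so no flow can exceed 13.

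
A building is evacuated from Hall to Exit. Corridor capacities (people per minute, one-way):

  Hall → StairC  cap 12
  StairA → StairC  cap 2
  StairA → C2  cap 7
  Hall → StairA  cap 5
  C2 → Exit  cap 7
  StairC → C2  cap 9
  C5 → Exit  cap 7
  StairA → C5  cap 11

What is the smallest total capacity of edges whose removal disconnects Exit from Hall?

Augment Hall→StairA→C2→Exit: bottleneck 5, flow now 5.
Augment Hall→StairC→C2→Exit: bottleneck 2, flow now 7.
Augment Hall→StairC→C2→StairA→C5→Exit: bottleneck 5, flow now 12. (uses reverse residual edge)
No augmenting path remains; maximum flow = 12.
By max-flow min-cut, the minimum cut capacity equals the max flow.
In the residual graph, reachable from Hall: {Hall, StairC, C2}.
Min-cut edges: Hall→StairA (5), C2→Exit (7); capacity 5 + 7 = 12.

12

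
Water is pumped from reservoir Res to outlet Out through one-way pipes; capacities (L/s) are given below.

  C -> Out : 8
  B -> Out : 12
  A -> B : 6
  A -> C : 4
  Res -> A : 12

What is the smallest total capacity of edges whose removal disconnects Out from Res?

10

Augment Res→A→B→Out: bottleneck 6, flow now 6.
Augment Res→A→C→Out: bottleneck 4, flow now 10.
No augmenting path remains; maximum flow = 10.
By max-flow min-cut, the minimum cut capacity equals the max flow.
In the residual graph, reachable from Res: {Res, A}.
Min-cut edges: A→B (6), A→C (4); capacity 6 + 4 = 10.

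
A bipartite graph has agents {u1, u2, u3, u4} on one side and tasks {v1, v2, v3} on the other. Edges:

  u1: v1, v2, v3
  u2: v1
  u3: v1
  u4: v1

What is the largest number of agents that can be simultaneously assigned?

Unit-capacity flow: source→left, listed edges, right→sink; max matching = max flow.
Augmenting path u1→v1 (+1); matched 1.
Augmenting path u2→v1→u1→v2 (+1); matched 2.
No augmenting path remains; maximum matching = 2.
König certificate: {u1, v1} is a vertex cover of size 2 (every listed pair touches it), so no matching can be larger.

2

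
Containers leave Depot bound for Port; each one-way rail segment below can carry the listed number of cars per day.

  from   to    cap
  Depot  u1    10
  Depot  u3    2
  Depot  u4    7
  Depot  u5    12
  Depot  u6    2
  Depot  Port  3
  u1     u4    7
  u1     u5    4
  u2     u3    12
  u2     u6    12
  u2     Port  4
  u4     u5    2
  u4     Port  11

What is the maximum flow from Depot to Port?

Augment Depot→Port: bottleneck 3, flow now 3.
Augment Depot→u4→Port: bottleneck 7, flow now 10.
Augment Depot→u1→u4→Port: bottleneck 4, flow now 14.
No augmenting path remains; maximum flow = 14.
In the residual graph, reachable from Depot: {Depot, u1, u3, u4, u5, u6}.
Min-cut edges: Depot→Port (3), u4→Port (11); capacity 3 + 11 = 14.
This cut is saturated, so no flow can exceed 14.

14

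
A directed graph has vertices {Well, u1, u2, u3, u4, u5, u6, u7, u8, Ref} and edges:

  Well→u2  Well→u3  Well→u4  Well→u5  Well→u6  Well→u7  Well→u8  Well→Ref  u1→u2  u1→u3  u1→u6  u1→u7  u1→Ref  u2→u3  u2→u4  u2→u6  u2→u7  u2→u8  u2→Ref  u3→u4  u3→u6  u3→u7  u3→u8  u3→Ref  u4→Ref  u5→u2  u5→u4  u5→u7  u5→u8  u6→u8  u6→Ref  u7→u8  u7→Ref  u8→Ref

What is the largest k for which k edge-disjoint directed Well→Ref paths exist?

7

Assign every edge capacity 1; by Menger, the answer equals the max flow.
Path Well→Ref (+1); total 1.
Path Well→u2→Ref (+1); total 2.
Path Well→u3→Ref (+1); total 3.
Path Well→u4→Ref (+1); total 4.
Path Well→u6→Ref (+1); total 5.
Path Well→u7→Ref (+1); total 6.
Path Well→u8→Ref (+1); total 7.
No residual Well→Ref path; max flow = 7.
Certifying cut of size 7: {Well→Ref, u2→Ref, u3→Ref, u4→Ref, u6→Ref, u7→Ref, u8→Ref}.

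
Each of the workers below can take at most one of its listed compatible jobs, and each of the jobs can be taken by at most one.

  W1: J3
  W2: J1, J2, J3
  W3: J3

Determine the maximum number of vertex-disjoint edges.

Unit-capacity flow: source→left, listed edges, right→sink; max matching = max flow.
Augmenting path W1→J3 (+1); matched 1.
Augmenting path W2→J1 (+1); matched 2.
No augmenting path remains; maximum matching = 2.
König certificate: {W2, J3} is a vertex cover of size 2 (every listed pair touches it), so no matching can be larger.

2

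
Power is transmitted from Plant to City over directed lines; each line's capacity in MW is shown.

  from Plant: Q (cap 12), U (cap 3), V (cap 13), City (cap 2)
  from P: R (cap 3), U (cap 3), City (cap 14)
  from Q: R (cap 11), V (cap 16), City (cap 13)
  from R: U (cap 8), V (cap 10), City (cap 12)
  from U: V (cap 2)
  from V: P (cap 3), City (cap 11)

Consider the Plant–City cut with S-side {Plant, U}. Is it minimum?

Given cut capacity: 12 + 13 + 2 + 2 = 29.
Augment Plant→City: bottleneck 2, flow now 2.
Augment Plant→Q→City: bottleneck 12, flow now 14.
Augment Plant→V→City: bottleneck 11, flow now 25.
Augment Plant→V→P→City: bottleneck 2, flow now 27.
Augment Plant→U→V→P→City: bottleneck 1, flow now 28.
No augmenting path remains; maximum flow = 28.
In the residual graph, reachable from Plant: {Plant, U, V}.
Min-cut edges: Plant→Q (12), Plant→City (2), V→P (3), V→City (11); capacity 12 + 2 + 3 + 11 = 28.
Cut capacity 29 exceeds the max flow 28, so it is not minimum.

No — its capacity is 29, but the minimum cut has capacity 28.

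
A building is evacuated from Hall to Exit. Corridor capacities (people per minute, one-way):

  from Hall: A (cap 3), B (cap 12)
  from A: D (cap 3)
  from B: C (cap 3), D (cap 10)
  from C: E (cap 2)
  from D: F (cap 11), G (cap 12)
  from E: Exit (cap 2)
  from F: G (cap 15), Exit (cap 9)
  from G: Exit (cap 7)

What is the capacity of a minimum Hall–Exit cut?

15

Augment Hall→A→D→F→Exit: bottleneck 3, flow now 3.
Augment Hall→B→C→E→Exit: bottleneck 2, flow now 5.
Augment Hall→B→D→F→Exit: bottleneck 6, flow now 11.
Augment Hall→B→D→G→Exit: bottleneck 4, flow now 15.
No augmenting path remains; maximum flow = 15.
By max-flow min-cut, the minimum cut capacity equals the max flow.
In the residual graph, reachable from Hall: {Hall}.
Min-cut edges: Hall→A (3), Hall→B (12); capacity 3 + 12 = 15.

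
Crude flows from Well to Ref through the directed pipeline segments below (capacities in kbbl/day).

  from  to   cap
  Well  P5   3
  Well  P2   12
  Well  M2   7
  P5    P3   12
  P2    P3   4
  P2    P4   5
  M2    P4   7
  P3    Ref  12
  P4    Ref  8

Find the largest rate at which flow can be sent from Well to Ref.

15

Augment Well→P5→P3→Ref: bottleneck 3, flow now 3.
Augment Well→P2→P3→Ref: bottleneck 4, flow now 7.
Augment Well→P2→P4→Ref: bottleneck 5, flow now 12.
Augment Well→M2→P4→Ref: bottleneck 3, flow now 15.
No augmenting path remains; maximum flow = 15.
In the residual graph, reachable from Well: {Well, P2, M2, P4}.
Min-cut edges: Well→P5 (3), P2→P3 (4), P4→Ref (8); capacity 3 + 4 + 8 = 15.
This cut is saturated, so no flow can exceed 15.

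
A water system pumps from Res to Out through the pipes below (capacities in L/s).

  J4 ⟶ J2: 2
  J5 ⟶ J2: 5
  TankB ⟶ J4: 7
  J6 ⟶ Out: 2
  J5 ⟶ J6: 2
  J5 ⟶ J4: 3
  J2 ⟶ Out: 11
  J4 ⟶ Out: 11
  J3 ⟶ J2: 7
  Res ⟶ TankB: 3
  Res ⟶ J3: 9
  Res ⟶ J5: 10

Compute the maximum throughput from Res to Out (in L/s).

Augment Res→TankB→J4→Out: bottleneck 3, flow now 3.
Augment Res→J5→J4→Out: bottleneck 3, flow now 6.
Augment Res→J5→J6→Out: bottleneck 2, flow now 8.
Augment Res→J5→J2→Out: bottleneck 5, flow now 13.
Augment Res→J3→J2→Out: bottleneck 6, flow now 19.
No augmenting path remains; maximum flow = 19.
In the residual graph, reachable from Res: {Res, J5, J3, J2}.
Min-cut edges: Res→TankB (3), J5→J4 (3), J5→J6 (2), J2→Out (11); capacity 3 + 3 + 2 + 11 = 19.
This cut is saturated, so no flow can exceed 19.

19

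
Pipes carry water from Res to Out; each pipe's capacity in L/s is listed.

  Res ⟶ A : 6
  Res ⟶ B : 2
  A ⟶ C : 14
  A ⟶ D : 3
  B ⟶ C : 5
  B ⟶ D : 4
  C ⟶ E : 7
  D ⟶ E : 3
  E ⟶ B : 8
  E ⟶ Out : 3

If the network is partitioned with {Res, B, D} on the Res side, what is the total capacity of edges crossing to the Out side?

14

Edges leaving {Res, B, D}: Res→A (6), B→C (5), D→E (3).
Cut capacity = 6 + 5 + 3 = 14.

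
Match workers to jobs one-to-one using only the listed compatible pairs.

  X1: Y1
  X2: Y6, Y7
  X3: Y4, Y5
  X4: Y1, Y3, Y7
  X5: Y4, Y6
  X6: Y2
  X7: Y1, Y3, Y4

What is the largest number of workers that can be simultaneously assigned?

Unit-capacity flow: source→left, listed edges, right→sink; max matching = max flow.
Augmenting path X1→Y1 (+1); matched 1.
Augmenting path X2→Y6 (+1); matched 2.
Augmenting path X3→Y4 (+1); matched 3.
Augmenting path X4→Y3 (+1); matched 4.
Augmenting path X6→Y2 (+1); matched 5.
Augmenting path X5→Y4→X3→Y5 (+1); matched 6.
Augmenting path X7→Y3→X4→Y7 (+1); matched 7.
No augmenting path remains; maximum matching = 7.
König certificate: {X1, X2, X3, X4, X5, X6, X7} is a vertex cover of size 7 (every listed pair touches it), so no matching can be larger.

7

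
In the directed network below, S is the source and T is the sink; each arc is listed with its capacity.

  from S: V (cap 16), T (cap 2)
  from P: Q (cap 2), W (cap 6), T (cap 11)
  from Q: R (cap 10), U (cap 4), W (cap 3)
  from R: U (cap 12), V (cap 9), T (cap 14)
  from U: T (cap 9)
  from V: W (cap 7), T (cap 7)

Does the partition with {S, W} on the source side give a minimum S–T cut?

Given cut capacity: 16 + 2 = 18.
Augment S→T: bottleneck 2, flow now 2.
Augment S→V→T: bottleneck 7, flow now 9.
No augmenting path remains; maximum flow = 9.
In the residual graph, reachable from S: {S, V, W}.
Min-cut edges: S→T (2), V→T (7); capacity 2 + 7 = 9.
Cut capacity 18 exceeds the max flow 9, so it is not minimum.

No — its capacity is 18, but the minimum cut has capacity 9.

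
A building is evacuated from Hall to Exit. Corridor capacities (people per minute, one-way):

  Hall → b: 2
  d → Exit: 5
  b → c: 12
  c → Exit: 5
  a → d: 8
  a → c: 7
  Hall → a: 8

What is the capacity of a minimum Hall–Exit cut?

10

Augment Hall→a→c→Exit: bottleneck 5, flow now 5.
Augment Hall→a→d→Exit: bottleneck 3, flow now 8.
Augment Hall→b→c→a→d→Exit: bottleneck 2, flow now 10. (uses reverse residual edge)
No augmenting path remains; maximum flow = 10.
By max-flow min-cut, the minimum cut capacity equals the max flow.
In the residual graph, reachable from Hall: {Hall}.
Min-cut edges: Hall→a (8), Hall→b (2); capacity 8 + 2 = 10.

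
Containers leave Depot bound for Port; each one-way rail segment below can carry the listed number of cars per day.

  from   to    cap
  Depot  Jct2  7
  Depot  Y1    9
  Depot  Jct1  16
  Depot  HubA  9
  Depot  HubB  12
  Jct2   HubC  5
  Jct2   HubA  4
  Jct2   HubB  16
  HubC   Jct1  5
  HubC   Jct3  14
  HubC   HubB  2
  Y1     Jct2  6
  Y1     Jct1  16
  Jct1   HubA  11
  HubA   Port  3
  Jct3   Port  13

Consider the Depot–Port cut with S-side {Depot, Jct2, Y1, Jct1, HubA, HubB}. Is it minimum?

Yes — it is a minimum cut (capacity 8).

Given cut capacity: 5 + 3 = 8.
Augment Depot→HubA→Port: bottleneck 3, flow now 3.
Augment Depot→Jct2→HubC→Jct3→Port: bottleneck 5, flow now 8.
No augmenting path remains; maximum flow = 8.
Cut capacity 8 equals the max flow, so it is a minimum cut.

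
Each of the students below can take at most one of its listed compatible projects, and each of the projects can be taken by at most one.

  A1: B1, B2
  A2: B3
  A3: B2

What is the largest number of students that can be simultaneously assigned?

3

Unit-capacity flow: source→left, listed edges, right→sink; max matching = max flow.
Augmenting path A1→B1 (+1); matched 1.
Augmenting path A2→B3 (+1); matched 2.
Augmenting path A3→B2 (+1); matched 3.
No augmenting path remains; maximum matching = 3.
König certificate: {A1, A2, A3} is a vertex cover of size 3 (every listed pair touches it), so no matching can be larger.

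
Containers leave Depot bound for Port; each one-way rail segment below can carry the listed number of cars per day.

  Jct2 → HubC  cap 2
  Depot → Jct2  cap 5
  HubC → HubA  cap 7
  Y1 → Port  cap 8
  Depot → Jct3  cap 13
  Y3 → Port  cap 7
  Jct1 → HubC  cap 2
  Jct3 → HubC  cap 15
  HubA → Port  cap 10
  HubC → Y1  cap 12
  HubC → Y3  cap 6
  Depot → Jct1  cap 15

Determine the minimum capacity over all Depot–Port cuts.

Augment Depot→Jct2→HubC→Y3→Port: bottleneck 2, flow now 2.
Augment Depot→Jct1→HubC→Y3→Port: bottleneck 2, flow now 4.
Augment Depot→Jct3→HubC→Y3→Port: bottleneck 2, flow now 6.
Augment Depot→Jct3→HubC→HubA→Port: bottleneck 7, flow now 13.
Augment Depot→Jct3→HubC→Y1→Port: bottleneck 4, flow now 17.
No augmenting path remains; maximum flow = 17.
By max-flow min-cut, the minimum cut capacity equals the max flow.
In the residual graph, reachable from Depot: {Depot, Jct2, Jct1}.
Min-cut edges: Depot→Jct3 (13), Jct2→HubC (2), Jct1→HubC (2); capacity 13 + 2 + 2 = 17.

17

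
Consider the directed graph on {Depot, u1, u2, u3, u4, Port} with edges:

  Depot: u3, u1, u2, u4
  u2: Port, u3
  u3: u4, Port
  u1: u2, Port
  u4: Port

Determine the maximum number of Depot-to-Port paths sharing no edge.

Assign every edge capacity 1; by Menger, the answer equals the max flow.
Path Depot→u1→Port (+1); total 1.
Path Depot→u2→Port (+1); total 2.
Path Depot→u3→Port (+1); total 3.
Path Depot→u4→Port (+1); total 4.
No residual Depot→Port path; max flow = 4.
Certifying cut of size 4: {Depot→u1, Depot→u2, Depot→u3, Depot→u4}.

4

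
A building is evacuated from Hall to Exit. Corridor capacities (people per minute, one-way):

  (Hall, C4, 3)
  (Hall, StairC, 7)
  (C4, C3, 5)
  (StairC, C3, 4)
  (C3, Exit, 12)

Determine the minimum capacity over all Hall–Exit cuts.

7

Augment Hall→C4→C3→Exit: bottleneck 3, flow now 3.
Augment Hall→StairC→C3→Exit: bottleneck 4, flow now 7.
No augmenting path remains; maximum flow = 7.
By max-flow min-cut, the minimum cut capacity equals the max flow.
In the residual graph, reachable from Hall: {Hall, StairC}.
Min-cut edges: Hall→C4 (3), StairC→C3 (4); capacity 3 + 4 = 7.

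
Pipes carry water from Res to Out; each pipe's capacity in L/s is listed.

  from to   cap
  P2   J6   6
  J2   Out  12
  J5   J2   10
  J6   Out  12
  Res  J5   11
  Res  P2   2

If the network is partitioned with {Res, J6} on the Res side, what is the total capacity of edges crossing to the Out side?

25

Edges leaving {Res, J6}: Res→J5 (11), Res→P2 (2), J6→Out (12).
Cut capacity = 11 + 2 + 12 = 25.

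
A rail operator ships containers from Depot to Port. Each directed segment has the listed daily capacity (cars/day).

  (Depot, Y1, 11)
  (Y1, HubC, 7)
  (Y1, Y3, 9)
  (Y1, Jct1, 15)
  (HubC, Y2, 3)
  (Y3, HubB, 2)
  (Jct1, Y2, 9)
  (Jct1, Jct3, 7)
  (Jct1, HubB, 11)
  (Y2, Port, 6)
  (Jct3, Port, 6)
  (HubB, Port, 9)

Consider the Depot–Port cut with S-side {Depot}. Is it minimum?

Given cut capacity: 11 = 11.
Augment Depot→Y1→HubC→Y2→Port: bottleneck 3, flow now 3.
Augment Depot→Y1→Y3→HubB→Port: bottleneck 2, flow now 5.
Augment Depot→Y1→Jct1→Y2→Port: bottleneck 3, flow now 8.
Augment Depot→Y1→Jct1→Jct3→Port: bottleneck 3, flow now 11.
No augmenting path remains; maximum flow = 11.
Cut capacity 11 equals the max flow, so it is a minimum cut.

Yes — it is a minimum cut (capacity 11).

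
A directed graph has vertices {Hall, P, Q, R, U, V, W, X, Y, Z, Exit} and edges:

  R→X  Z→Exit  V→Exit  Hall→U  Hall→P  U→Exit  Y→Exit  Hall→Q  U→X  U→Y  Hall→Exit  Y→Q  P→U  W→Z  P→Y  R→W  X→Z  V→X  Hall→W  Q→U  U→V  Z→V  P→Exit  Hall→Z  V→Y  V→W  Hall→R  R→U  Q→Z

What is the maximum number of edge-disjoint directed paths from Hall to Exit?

Assign every edge capacity 1; by Menger, the answer equals the max flow.
Path Hall→Exit (+1); total 1.
Path Hall→P→Exit (+1); total 2.
Path Hall→U→Exit (+1); total 3.
Path Hall→Z→Exit (+1); total 4.
Path Hall→Q→U→V→Exit (+1); total 5.
Path Hall→R→U→Y→Exit (+1); total 6.
No residual Hall→Exit path; max flow = 6.
Certifying cut of size 6: {Hall→Exit, Hall→P, U→Exit, V→Exit, Y→Exit, Z→Exit}.

6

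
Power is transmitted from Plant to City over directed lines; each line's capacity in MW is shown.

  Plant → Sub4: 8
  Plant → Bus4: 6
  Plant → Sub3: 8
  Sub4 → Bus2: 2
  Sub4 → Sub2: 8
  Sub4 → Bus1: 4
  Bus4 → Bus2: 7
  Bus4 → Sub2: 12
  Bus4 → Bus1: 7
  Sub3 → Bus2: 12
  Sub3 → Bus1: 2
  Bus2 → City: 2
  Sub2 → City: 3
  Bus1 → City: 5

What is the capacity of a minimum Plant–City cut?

Augment Plant→Sub4→Bus2→City: bottleneck 2, flow now 2.
Augment Plant→Sub4→Sub2→City: bottleneck 3, flow now 5.
Augment Plant→Sub4→Bus1→City: bottleneck 3, flow now 8.
Augment Plant→Bus4→Bus1→City: bottleneck 2, flow now 10.
No augmenting path remains; maximum flow = 10.
By max-flow min-cut, the minimum cut capacity equals the max flow.
In the residual graph, reachable from Plant: {Plant, Sub4, Bus4, Sub3, Bus2, Sub2, Bus1}.
Min-cut edges: Bus2→City (2), Sub2→City (3), Bus1→City (5); capacity 2 + 3 + 5 = 10.

10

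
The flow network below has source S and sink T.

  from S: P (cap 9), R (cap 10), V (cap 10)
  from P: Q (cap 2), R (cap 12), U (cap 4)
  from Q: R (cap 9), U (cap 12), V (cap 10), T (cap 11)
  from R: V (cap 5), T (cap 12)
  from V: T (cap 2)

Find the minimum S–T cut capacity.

Augment S→R→T: bottleneck 10, flow now 10.
Augment S→V→T: bottleneck 2, flow now 12.
Augment S→P→Q→T: bottleneck 2, flow now 14.
Augment S→P→R→T: bottleneck 2, flow now 16.
No augmenting path remains; maximum flow = 16.
By max-flow min-cut, the minimum cut capacity equals the max flow.
In the residual graph, reachable from S: {S, P, R, U, V}.
Min-cut edges: P→Q (2), R→T (12), V→T (2); capacity 2 + 12 + 2 = 16.

16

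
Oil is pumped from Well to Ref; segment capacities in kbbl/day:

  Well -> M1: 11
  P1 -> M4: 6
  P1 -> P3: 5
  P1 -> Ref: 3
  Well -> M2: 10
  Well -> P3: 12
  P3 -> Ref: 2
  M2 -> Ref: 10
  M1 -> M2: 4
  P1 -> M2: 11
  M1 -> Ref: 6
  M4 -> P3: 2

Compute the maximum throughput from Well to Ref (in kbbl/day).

Augment Well→M1→Ref: bottleneck 6, flow now 6.
Augment Well→P3→Ref: bottleneck 2, flow now 8.
Augment Well→M2→Ref: bottleneck 10, flow now 18.
No augmenting path remains; maximum flow = 18.
In the residual graph, reachable from Well: {Well, M1, P3, M2}.
Min-cut edges: M1→Ref (6), P3→Ref (2), M2→Ref (10); capacity 6 + 2 + 10 = 18.
This cut is saturated, so no flow can exceed 18.

18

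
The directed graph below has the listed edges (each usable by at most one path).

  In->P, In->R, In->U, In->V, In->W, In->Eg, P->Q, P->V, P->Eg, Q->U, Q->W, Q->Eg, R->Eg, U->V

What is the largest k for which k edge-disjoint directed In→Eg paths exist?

3

Assign every edge capacity 1; by Menger, the answer equals the max flow.
Path In→Eg (+1); total 1.
Path In→P→Eg (+1); total 2.
Path In→R→Eg (+1); total 3.
No residual In→Eg path; max flow = 3.
Certifying cut of size 3: {In→Eg, In→P, In→R}.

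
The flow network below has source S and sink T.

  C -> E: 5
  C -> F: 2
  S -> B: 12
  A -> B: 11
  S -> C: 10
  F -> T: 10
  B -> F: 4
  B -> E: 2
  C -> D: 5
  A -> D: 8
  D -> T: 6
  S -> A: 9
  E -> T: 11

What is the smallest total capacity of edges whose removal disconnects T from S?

19

Augment S→A→D→T: bottleneck 6, flow now 6.
Augment S→B→E→T: bottleneck 2, flow now 8.
Augment S→B→F→T: bottleneck 4, flow now 12.
Augment S→C→E→T: bottleneck 5, flow now 17.
Augment S→C→F→T: bottleneck 2, flow now 19.
No augmenting path remains; maximum flow = 19.
By max-flow min-cut, the minimum cut capacity equals the max flow.
In the residual graph, reachable from S: {S, A, B, C, D}.
Min-cut edges: B→E (2), B→F (4), C→E (5), C→F (2), D→T (6); capacity 2 + 4 + 5 + 2 + 6 = 19.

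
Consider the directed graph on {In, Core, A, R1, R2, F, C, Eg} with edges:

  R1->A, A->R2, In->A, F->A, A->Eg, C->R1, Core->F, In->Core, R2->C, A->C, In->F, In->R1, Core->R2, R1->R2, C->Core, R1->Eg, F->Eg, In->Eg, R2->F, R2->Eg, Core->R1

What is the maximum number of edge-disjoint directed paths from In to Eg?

5

Assign every edge capacity 1; by Menger, the answer equals the max flow.
Path In→Eg (+1); total 1.
Path In→A→Eg (+1); total 2.
Path In→R1→Eg (+1); total 3.
Path In→F→Eg (+1); total 4.
Path In→Core→R2→Eg (+1); total 5.
No residual In→Eg path; max flow = 5.
Certifying cut of size 5: {In→A, In→Core, In→Eg, In→F, In→R1}.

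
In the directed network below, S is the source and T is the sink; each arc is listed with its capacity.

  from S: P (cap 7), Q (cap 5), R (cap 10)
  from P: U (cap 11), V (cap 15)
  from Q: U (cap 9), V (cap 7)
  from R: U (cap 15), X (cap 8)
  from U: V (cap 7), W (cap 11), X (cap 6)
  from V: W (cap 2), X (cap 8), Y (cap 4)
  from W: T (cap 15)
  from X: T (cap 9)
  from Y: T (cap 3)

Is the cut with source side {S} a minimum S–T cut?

Yes — it is a minimum cut (capacity 22).

Given cut capacity: 7 + 5 + 10 = 22.
Augment S→R→X→T: bottleneck 8, flow now 8.
Augment S→P→U→W→T: bottleneck 7, flow now 15.
Augment S→Q→U→W→T: bottleneck 4, flow now 19.
Augment S→Q→U→X→T: bottleneck 1, flow now 20.
Augment S→R→U→V→W→T: bottleneck 2, flow now 22.
No augmenting path remains; maximum flow = 22.
Cut capacity 22 equals the max flow, so it is a minimum cut.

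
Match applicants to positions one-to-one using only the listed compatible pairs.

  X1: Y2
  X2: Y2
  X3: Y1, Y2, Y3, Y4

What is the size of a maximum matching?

2

Unit-capacity flow: source→left, listed edges, right→sink; max matching = max flow.
Augmenting path X1→Y2 (+1); matched 1.
Augmenting path X3→Y1 (+1); matched 2.
No augmenting path remains; maximum matching = 2.
König certificate: {X3, Y2} is a vertex cover of size 2 (every listed pair touches it), so no matching can be larger.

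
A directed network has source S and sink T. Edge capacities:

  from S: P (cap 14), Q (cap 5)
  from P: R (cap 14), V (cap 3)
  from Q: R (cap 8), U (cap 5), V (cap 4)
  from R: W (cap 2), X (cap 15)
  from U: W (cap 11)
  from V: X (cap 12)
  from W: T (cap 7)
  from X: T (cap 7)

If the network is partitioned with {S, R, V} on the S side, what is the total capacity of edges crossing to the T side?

Edges leaving {S, R, V}: S→P (14), S→Q (5), R→W (2), R→X (15), V→X (12).
Cut capacity = 14 + 5 + 2 + 15 + 12 = 48.

48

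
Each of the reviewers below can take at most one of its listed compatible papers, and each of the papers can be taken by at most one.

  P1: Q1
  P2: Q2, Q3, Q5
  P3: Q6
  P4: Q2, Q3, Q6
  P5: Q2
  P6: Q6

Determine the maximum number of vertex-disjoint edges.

Unit-capacity flow: source→left, listed edges, right→sink; max matching = max flow.
Augmenting path P1→Q1 (+1); matched 1.
Augmenting path P2→Q2 (+1); matched 2.
Augmenting path P3→Q6 (+1); matched 3.
Augmenting path P4→Q3 (+1); matched 4.
Augmenting path P5→Q2→P2→Q5 (+1); matched 5.
No augmenting path remains; maximum matching = 5.
König certificate: {P1, P2, P4, P5, Q6} is a vertex cover of size 5 (every listed pair touches it), so no matching can be larger.

5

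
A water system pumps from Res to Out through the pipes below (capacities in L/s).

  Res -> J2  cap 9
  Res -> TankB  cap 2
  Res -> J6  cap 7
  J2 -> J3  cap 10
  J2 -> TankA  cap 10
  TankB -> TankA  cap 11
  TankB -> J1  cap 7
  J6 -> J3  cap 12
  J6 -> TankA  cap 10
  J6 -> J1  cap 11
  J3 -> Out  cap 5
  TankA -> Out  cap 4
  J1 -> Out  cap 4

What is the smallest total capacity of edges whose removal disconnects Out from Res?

13

Augment Res→J2→J3→Out: bottleneck 5, flow now 5.
Augment Res→J2→TankA→Out: bottleneck 4, flow now 9.
Augment Res→TankB→J1→Out: bottleneck 2, flow now 11.
Augment Res→J6→J1→Out: bottleneck 2, flow now 13.
No augmenting path remains; maximum flow = 13.
By max-flow min-cut, the minimum cut capacity equals the max flow.
In the residual graph, reachable from Res: {Res, J2, TankB, J6, J3, TankA, J1}.
Min-cut edges: J3→Out (5), TankA→Out (4), J1→Out (4); capacity 5 + 4 + 4 = 13.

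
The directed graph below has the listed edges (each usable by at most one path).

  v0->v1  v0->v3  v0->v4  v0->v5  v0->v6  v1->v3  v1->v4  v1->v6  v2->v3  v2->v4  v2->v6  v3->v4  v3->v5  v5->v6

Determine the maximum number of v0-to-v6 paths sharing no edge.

Assign every edge capacity 1; by Menger, the answer equals the max flow.
Path v0→v6 (+1); total 1.
Path v0→v1→v6 (+1); total 2.
Path v0→v5→v6 (+1); total 3.
No residual v0→v6 path; max flow = 3.
Certifying cut of size 3: {v0→v1, v0→v6, v5→v6}.

3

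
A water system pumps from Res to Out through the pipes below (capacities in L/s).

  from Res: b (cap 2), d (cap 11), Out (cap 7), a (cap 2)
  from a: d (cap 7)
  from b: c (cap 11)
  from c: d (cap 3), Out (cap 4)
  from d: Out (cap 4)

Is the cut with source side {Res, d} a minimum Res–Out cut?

No — its capacity is 15, but the minimum cut has capacity 13.

Given cut capacity: 2 + 2 + 7 + 4 = 15.
Augment Res→Out: bottleneck 7, flow now 7.
Augment Res→d→Out: bottleneck 4, flow now 11.
Augment Res→b→c→Out: bottleneck 2, flow now 13.
No augmenting path remains; maximum flow = 13.
In the residual graph, reachable from Res: {Res, a, d}.
Min-cut edges: Res→b (2), Res→Out (7), d→Out (4); capacity 2 + 7 + 4 = 13.
Cut capacity 15 exceeds the max flow 13, so it is not minimum.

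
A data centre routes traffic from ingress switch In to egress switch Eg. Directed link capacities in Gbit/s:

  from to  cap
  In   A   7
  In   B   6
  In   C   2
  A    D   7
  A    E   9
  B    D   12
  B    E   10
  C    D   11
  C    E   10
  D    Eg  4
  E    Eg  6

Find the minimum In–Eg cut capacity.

Augment In→A→D→Eg: bottleneck 4, flow now 4.
Augment In→A→E→Eg: bottleneck 3, flow now 7.
Augment In→B→E→Eg: bottleneck 3, flow now 10.
No augmenting path remains; maximum flow = 10.
By max-flow min-cut, the minimum cut capacity equals the max flow.
In the residual graph, reachable from In: {In, A, B, C, D, E}.
Min-cut edges: D→Eg (4), E→Eg (6); capacity 4 + 6 = 10.

10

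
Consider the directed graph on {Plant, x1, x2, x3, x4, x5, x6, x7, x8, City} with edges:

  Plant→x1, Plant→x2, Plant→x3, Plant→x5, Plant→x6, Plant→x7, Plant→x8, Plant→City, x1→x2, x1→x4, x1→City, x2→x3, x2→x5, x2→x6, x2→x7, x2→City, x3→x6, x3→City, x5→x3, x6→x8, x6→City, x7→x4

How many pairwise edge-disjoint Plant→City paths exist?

5

Assign every edge capacity 1; by Menger, the answer equals the max flow.
Path Plant→City (+1); total 1.
Path Plant→x1→City (+1); total 2.
Path Plant→x2→City (+1); total 3.
Path Plant→x3→City (+1); total 4.
Path Plant→x6→City (+1); total 5.
No residual Plant→City path; max flow = 5.
Certifying cut of size 5: {Plant→City, Plant→x1, Plant→x2, x3→City, x6→City}.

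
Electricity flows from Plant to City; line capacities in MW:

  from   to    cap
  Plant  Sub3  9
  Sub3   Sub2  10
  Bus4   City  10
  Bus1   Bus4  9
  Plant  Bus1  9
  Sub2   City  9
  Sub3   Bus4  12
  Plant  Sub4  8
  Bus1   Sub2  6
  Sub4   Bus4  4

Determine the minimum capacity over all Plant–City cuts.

Augment Plant→Bus1→Sub2→City: bottleneck 6, flow now 6.
Augment Plant→Bus1→Bus4→City: bottleneck 3, flow now 9.
Augment Plant→Sub3→Sub2→City: bottleneck 3, flow now 12.
Augment Plant→Sub3→Bus4→City: bottleneck 6, flow now 18.
Augment Plant→Sub4→Bus4→City: bottleneck 1, flow now 19.
No augmenting path remains; maximum flow = 19.
By max-flow min-cut, the minimum cut capacity equals the max flow.
In the residual graph, reachable from Plant: {Plant, Bus1, Sub3, Sub4, Sub2, Bus4}.
Min-cut edges: Sub2→City (9), Bus4→City (10); capacity 9 + 10 = 19.

19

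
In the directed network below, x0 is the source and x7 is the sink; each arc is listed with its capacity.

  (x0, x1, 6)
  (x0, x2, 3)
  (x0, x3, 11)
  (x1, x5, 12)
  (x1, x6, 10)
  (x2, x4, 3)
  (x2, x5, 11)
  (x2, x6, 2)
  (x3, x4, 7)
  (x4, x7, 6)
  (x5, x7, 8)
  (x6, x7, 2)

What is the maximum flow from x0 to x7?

15

Augment x0→x1→x5→x7: bottleneck 6, flow now 6.
Augment x0→x2→x4→x7: bottleneck 3, flow now 9.
Augment x0→x3→x4→x7: bottleneck 3, flow now 12.
Augment x0→x3→x4→x2→x5→x7: bottleneck 2, flow now 14. (uses reverse residual edge)
Augment x0→x3→x4→x2→x6→x7: bottleneck 1, flow now 15. (uses reverse residual edge)
No augmenting path remains; maximum flow = 15.
In the residual graph, reachable from x0: {x0, x3, x4}.
Min-cut edges: x0→x1 (6), x0→x2 (3), x4→x7 (6); capacity 6 + 3 + 6 = 15.
This cut is saturated, so no flow can exceed 15.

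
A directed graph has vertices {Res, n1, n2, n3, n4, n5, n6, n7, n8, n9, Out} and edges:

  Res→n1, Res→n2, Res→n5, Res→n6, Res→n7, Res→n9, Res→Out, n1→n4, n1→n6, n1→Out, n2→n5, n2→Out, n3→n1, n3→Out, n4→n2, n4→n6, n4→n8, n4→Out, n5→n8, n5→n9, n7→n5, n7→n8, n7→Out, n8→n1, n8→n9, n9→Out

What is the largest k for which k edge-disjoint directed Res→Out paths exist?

6

Assign every edge capacity 1; by Menger, the answer equals the max flow.
Path Res→Out (+1); total 1.
Path Res→n1→Out (+1); total 2.
Path Res→n2→Out (+1); total 3.
Path Res→n7→Out (+1); total 4.
Path Res→n9→Out (+1); total 5.
Path Res→n5→n8→n1→n4→Out (+1); total 6.
No residual Res→Out path; max flow = 6.
Certifying cut of size 6: {Res→Out, Res→n1, Res→n2, Res→n5, Res→n7, Res→n9}.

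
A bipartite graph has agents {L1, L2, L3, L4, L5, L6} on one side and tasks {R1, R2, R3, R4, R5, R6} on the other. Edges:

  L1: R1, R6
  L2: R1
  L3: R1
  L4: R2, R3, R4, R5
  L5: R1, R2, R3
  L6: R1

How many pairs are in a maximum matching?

Unit-capacity flow: source→left, listed edges, right→sink; max matching = max flow.
Augmenting path L1→R1 (+1); matched 1.
Augmenting path L4→R2 (+1); matched 2.
Augmenting path L5→R3 (+1); matched 3.
Augmenting path L2→R1→L1→R6 (+1); matched 4.
No augmenting path remains; maximum matching = 4.
König certificate: {L1, L4, L5, R1} is a vertex cover of size 4 (every listed pair touches it), so no matching can be larger.

4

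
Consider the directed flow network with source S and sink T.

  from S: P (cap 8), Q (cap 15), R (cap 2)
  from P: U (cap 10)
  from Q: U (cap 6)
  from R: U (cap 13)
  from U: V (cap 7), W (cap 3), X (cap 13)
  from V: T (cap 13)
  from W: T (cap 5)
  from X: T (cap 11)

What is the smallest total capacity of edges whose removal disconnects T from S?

16

Augment S→P→U→V→T: bottleneck 7, flow now 7.
Augment S→P→U→W→T: bottleneck 1, flow now 8.
Augment S→Q→U→W→T: bottleneck 2, flow now 10.
Augment S→Q→U→X→T: bottleneck 4, flow now 14.
Augment S→R→U→X→T: bottleneck 2, flow now 16.
No augmenting path remains; maximum flow = 16.
By max-flow min-cut, the minimum cut capacity equals the max flow.
In the residual graph, reachable from S: {S, Q}.
Min-cut edges: S→P (8), S→R (2), Q→U (6); capacity 8 + 2 + 6 = 16.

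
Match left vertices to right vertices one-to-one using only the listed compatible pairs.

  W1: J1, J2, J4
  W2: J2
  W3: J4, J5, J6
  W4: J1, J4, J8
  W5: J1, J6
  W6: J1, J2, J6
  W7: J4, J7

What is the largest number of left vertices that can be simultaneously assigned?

7

Unit-capacity flow: source→left, listed edges, right→sink; max matching = max flow.
Augmenting path W1→J1 (+1); matched 1.
Augmenting path W2→J2 (+1); matched 2.
Augmenting path W3→J4 (+1); matched 3.
Augmenting path W4→J8 (+1); matched 4.
Augmenting path W5→J6 (+1); matched 5.
Augmenting path W7→J7 (+1); matched 6.
Augmenting path W6→J1→W1→J4→W3→J5 (+1); matched 7.
No augmenting path remains; maximum matching = 7.
König certificate: {W1, W2, W3, W4, W5, W6, W7} is a vertex cover of size 7 (every listed pair touches it), so no matching can be larger.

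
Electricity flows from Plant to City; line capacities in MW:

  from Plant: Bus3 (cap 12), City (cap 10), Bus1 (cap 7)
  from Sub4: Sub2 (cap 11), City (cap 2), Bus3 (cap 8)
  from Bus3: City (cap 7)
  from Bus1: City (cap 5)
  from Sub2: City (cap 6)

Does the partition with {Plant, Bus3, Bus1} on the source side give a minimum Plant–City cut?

Yes — it is a minimum cut (capacity 22).

Given cut capacity: 10 + 7 + 5 = 22.
Augment Plant→City: bottleneck 10, flow now 10.
Augment Plant→Bus3→City: bottleneck 7, flow now 17.
Augment Plant→Bus1→City: bottleneck 5, flow now 22.
No augmenting path remains; maximum flow = 22.
Cut capacity 22 equals the max flow, so it is a minimum cut.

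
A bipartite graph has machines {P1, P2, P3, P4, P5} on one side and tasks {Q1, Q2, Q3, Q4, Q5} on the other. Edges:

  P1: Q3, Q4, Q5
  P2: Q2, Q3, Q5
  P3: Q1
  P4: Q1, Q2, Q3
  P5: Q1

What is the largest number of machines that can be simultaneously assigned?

Unit-capacity flow: source→left, listed edges, right→sink; max matching = max flow.
Augmenting path P1→Q3 (+1); matched 1.
Augmenting path P2→Q2 (+1); matched 2.
Augmenting path P3→Q1 (+1); matched 3.
Augmenting path P4→Q2→P2→Q5 (+1); matched 4.
No augmenting path remains; maximum matching = 4.
König certificate: {P1, P2, P4, Q1} is a vertex cover of size 4 (every listed pair touches it), so no matching can be larger.

4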